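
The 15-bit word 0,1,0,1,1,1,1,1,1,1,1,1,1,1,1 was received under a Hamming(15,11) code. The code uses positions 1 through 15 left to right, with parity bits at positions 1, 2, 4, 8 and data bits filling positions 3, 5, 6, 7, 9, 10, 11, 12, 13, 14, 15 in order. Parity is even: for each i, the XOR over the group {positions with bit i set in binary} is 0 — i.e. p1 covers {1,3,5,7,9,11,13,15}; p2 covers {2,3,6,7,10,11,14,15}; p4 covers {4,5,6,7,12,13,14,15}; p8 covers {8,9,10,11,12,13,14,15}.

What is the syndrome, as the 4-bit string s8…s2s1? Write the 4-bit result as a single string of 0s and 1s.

0010

s1 (pos 1,3,5,7,9,11,13,15): 0⊕0⊕1⊕1⊕1⊕1⊕1⊕1 = 0
s2 (pos 2,3,6,7,10,11,14,15): 1⊕0⊕1⊕1⊕1⊕1⊕1⊕1 = 1
s4 (pos 4,5,6,7,12,13,14,15): 1⊕1⊕1⊕1⊕1⊕1⊕1⊕1 = 0
s8 (pos 8,9,10,11,12,13,14,15): 1⊕1⊕1⊕1⊕1⊕1⊕1⊕1 = 0
Syndrome s8…s1 = 0010 → error at position 2.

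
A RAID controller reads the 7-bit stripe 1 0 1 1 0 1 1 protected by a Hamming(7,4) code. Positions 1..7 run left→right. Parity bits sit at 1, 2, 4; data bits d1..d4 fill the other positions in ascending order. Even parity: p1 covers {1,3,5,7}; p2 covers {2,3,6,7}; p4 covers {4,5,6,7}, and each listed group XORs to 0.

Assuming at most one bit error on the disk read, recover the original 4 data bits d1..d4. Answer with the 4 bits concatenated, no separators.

s1 (pos 1,3,5,7): 1⊕1⊕0⊕1 = 1
s2 (pos 2,3,6,7): 0⊕1⊕1⊕1 = 1
s4 (pos 4,5,6,7): 1⊕0⊕1⊕1 = 1
Syndrome s4…s1 = 111 → error at position 7.
Flip position 7: 1011011 → 1011010
Read data bits from positions 3,5,6,7: 1010

1010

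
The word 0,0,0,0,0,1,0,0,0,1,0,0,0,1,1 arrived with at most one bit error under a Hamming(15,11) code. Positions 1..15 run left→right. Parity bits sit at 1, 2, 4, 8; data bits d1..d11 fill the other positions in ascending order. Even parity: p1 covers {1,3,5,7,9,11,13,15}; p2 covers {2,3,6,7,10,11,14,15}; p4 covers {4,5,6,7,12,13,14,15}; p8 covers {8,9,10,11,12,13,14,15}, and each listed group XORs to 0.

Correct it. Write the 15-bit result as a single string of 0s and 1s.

000001000100111

s1 (pos 1,3,5,7,9,11,13,15): 0⊕0⊕0⊕0⊕0⊕0⊕0⊕1 = 1
s2 (pos 2,3,6,7,10,11,14,15): 0⊕0⊕1⊕0⊕1⊕0⊕1⊕1 = 0
s4 (pos 4,5,6,7,12,13,14,15): 0⊕0⊕1⊕0⊕0⊕0⊕1⊕1 = 1
s8 (pos 8,9,10,11,12,13,14,15): 0⊕0⊕1⊕0⊕0⊕0⊕1⊕1 = 1
Syndrome s8…s1 = 1101 → error at position 13.
Flip position 13: 000001000100011 → 000001000100111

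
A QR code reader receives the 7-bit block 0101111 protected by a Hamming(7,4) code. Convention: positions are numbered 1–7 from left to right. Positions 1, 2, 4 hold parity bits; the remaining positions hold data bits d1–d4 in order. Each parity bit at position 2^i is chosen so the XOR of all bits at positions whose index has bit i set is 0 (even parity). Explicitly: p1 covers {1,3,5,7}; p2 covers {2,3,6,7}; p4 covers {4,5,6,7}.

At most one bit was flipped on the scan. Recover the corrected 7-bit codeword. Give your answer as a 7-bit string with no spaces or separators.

s1 (pos 1,3,5,7): 0⊕0⊕1⊕1 = 0
s2 (pos 2,3,6,7): 1⊕0⊕1⊕1 = 1
s4 (pos 4,5,6,7): 1⊕1⊕1⊕1 = 0
Syndrome s4…s1 = 010 → error at position 2.
Flip position 2: 0101111 → 0001111

0001111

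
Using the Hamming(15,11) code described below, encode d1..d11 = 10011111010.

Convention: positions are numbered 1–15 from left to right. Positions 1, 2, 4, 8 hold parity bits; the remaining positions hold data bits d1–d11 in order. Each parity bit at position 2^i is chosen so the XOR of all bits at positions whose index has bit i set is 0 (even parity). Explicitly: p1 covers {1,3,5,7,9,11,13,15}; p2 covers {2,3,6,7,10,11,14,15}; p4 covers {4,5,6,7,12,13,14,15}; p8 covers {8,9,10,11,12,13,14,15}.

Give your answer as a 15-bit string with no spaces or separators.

Place data at non-parity positions: p1 p2 1 p4 0 0 1 p8 1 1 1 1 0 1 0
p1 (pos 1,3,5,7,9,11,13,15): XOR of data positions = 1⊕0⊕1⊕1⊕1⊕0⊕0 = 0
p2 (pos 2,3,6,7,10,11,14,15): XOR of data positions = 1⊕0⊕1⊕1⊕1⊕1⊕0 = 1
p4 (pos 4,5,6,7,12,13,14,15): XOR of data positions = 0⊕0⊕1⊕1⊕0⊕1⊕0 = 1
p8 (pos 8,9,10,11,12,13,14,15): XOR of data positions = 1⊕1⊕1⊕1⊕0⊕1⊕0 = 1
Codeword: 011100111111010

011100111111010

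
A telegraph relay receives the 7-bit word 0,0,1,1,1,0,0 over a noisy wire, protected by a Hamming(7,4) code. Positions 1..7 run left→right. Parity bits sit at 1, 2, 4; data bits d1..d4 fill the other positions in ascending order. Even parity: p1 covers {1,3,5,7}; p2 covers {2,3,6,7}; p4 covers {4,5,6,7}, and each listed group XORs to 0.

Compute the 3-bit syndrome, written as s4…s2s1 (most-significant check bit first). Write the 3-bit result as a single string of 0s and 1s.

s1 (pos 1,3,5,7): 0⊕1⊕1⊕0 = 0
s2 (pos 2,3,6,7): 0⊕1⊕0⊕0 = 1
s4 (pos 4,5,6,7): 1⊕1⊕0⊕0 = 0
Syndrome s4…s1 = 010 → error at position 2.

010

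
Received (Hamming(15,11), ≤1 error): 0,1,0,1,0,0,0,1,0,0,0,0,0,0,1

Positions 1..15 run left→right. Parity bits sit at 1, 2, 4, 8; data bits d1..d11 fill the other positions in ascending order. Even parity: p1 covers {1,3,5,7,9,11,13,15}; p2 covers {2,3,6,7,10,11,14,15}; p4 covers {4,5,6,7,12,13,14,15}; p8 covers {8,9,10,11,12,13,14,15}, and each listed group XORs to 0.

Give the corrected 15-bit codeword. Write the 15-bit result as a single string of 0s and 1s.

s1 (pos 1,3,5,7,9,11,13,15): 0⊕0⊕0⊕0⊕0⊕0⊕0⊕1 = 1
s2 (pos 2,3,6,7,10,11,14,15): 1⊕0⊕0⊕0⊕0⊕0⊕0⊕1 = 0
s4 (pos 4,5,6,7,12,13,14,15): 1⊕0⊕0⊕0⊕0⊕0⊕0⊕1 = 0
s8 (pos 8,9,10,11,12,13,14,15): 1⊕0⊕0⊕0⊕0⊕0⊕0⊕1 = 0
Syndrome s8…s1 = 0001 → error at position 1.
Flip position 1: 010100010000001 → 110100010000001

110100010000001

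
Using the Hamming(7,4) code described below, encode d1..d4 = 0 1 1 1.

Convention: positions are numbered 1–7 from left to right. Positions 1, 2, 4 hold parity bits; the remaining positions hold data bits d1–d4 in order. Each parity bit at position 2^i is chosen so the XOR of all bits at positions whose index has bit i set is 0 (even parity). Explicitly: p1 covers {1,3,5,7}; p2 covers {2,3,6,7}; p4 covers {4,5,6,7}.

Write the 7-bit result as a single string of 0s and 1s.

Place data at non-parity positions: p1 p2 0 p4 1 1 1
p1 (pos 1,3,5,7): XOR of data positions = 0⊕1⊕1 = 0
p2 (pos 2,3,6,7): XOR of data positions = 0⊕1⊕1 = 0
p4 (pos 4,5,6,7): XOR of data positions = 1⊕1⊕1 = 1
Codeword: 0001111

0001111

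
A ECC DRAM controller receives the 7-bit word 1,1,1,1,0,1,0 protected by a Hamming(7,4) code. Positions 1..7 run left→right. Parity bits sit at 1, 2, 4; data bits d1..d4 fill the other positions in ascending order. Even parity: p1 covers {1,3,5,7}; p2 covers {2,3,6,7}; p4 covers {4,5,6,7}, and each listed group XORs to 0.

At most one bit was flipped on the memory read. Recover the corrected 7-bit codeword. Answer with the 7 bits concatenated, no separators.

1011010

s1 (pos 1,3,5,7): 1⊕1⊕0⊕0 = 0
s2 (pos 2,3,6,7): 1⊕1⊕1⊕0 = 1
s4 (pos 4,5,6,7): 1⊕0⊕1⊕0 = 0
Syndrome s4…s1 = 010 → error at position 2.
Flip position 2: 1111010 → 1011010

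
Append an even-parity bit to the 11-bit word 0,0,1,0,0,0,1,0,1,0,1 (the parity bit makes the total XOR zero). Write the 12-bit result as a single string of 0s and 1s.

XOR of the 11 data bits: 0⊕0⊕1⊕0⊕0⊕0⊕1⊕0⊕1⊕0⊕1 = 0
Parity bit = 0 (so all 12 bits XOR to 0).

001000101010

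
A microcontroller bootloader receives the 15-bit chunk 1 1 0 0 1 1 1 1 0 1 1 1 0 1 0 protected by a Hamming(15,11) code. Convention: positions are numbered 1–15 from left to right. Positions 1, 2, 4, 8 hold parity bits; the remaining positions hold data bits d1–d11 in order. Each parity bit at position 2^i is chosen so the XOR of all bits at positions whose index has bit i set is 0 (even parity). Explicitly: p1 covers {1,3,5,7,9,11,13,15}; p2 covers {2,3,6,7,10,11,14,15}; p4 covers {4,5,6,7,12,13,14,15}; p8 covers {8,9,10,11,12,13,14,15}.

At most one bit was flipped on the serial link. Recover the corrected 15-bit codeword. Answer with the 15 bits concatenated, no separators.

110011110110010

s1 (pos 1,3,5,7,9,11,13,15): 1⊕0⊕1⊕1⊕0⊕1⊕0⊕0 = 0
s2 (pos 2,3,6,7,10,11,14,15): 1⊕0⊕1⊕1⊕1⊕1⊕1⊕0 = 0
s4 (pos 4,5,6,7,12,13,14,15): 0⊕1⊕1⊕1⊕1⊕0⊕1⊕0 = 1
s8 (pos 8,9,10,11,12,13,14,15): 1⊕0⊕1⊕1⊕1⊕0⊕1⊕0 = 1
Syndrome s8…s1 = 1100 → error at position 12.
Flip position 12: 110011110111010 → 110011110110010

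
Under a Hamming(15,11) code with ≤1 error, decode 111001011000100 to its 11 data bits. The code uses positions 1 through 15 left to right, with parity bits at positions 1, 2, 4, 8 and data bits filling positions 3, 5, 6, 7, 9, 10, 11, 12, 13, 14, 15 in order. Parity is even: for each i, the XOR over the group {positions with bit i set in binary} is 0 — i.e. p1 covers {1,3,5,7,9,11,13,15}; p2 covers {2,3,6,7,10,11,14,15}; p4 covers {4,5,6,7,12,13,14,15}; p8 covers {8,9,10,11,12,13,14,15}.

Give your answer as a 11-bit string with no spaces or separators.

10101100100

s1 (pos 1,3,5,7,9,11,13,15): 1⊕1⊕0⊕0⊕1⊕0⊕1⊕0 = 0
s2 (pos 2,3,6,7,10,11,14,15): 1⊕1⊕1⊕0⊕0⊕0⊕0⊕0 = 1
s4 (pos 4,5,6,7,12,13,14,15): 0⊕0⊕1⊕0⊕0⊕1⊕0⊕0 = 0
s8 (pos 8,9,10,11,12,13,14,15): 1⊕1⊕0⊕0⊕0⊕1⊕0⊕0 = 1
Syndrome s8…s1 = 1010 → error at position 10.
Flip position 10: 111001011000100 → 111001011100100
Read data bits from positions 3,5,6,7,9,10,11,12,13,14,15: 10101100100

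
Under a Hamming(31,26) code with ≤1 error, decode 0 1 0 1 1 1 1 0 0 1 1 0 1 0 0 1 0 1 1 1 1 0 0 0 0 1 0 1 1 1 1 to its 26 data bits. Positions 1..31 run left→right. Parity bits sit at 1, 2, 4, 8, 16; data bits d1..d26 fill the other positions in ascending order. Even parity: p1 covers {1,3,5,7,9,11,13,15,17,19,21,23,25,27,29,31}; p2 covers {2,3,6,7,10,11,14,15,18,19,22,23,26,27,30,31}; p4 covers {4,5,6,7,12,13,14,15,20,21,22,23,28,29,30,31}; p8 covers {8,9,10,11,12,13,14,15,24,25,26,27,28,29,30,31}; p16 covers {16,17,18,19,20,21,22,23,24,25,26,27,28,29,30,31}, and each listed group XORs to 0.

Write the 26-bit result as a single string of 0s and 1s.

s1 (pos 1,3,5,7,9,11,13,15,17,19,21,23,25,27,29,31): 0⊕0⊕1⊕1⊕0⊕1⊕1⊕0⊕0⊕1⊕1⊕0⊕0⊕0⊕1⊕1 = 0
s2 (pos 2,3,6,7,10,11,14,15,18,19,22,23,26,27,30,31): 1⊕0⊕1⊕1⊕1⊕1⊕0⊕0⊕1⊕1⊕0⊕0⊕1⊕0⊕1⊕1 = 0
s4 (pos 4,5,6,7,12,13,14,15,20,21,22,23,28,29,30,31): 1⊕1⊕1⊕1⊕0⊕1⊕0⊕0⊕1⊕1⊕0⊕0⊕1⊕1⊕1⊕1 = 1
s8 (pos 8,9,10,11,12,13,14,15,24,25,26,27,28,29,30,31): 0⊕0⊕1⊕1⊕0⊕1⊕0⊕0⊕0⊕0⊕1⊕0⊕1⊕1⊕1⊕1 = 0
s16 (pos 16,17,18,19,20,21,22,23,24,25,26,27,28,29,30,31): 1⊕0⊕1⊕1⊕1⊕1⊕0⊕0⊕0⊕0⊕1⊕0⊕1⊕1⊕1⊕1 = 0
Syndrome s16…s1 = 00100 → error at position 4.
Flip position 4: 0101111001101001011110000101111 → 0100111001101001011110000101111
Read data bits from positions 3,5,6,7,9,10,11,12,13,14,15,17,18,19,20,21,22,23,24,25,26,27,28,29,30,31: 01110110100011110000101111

01110110100011110000101111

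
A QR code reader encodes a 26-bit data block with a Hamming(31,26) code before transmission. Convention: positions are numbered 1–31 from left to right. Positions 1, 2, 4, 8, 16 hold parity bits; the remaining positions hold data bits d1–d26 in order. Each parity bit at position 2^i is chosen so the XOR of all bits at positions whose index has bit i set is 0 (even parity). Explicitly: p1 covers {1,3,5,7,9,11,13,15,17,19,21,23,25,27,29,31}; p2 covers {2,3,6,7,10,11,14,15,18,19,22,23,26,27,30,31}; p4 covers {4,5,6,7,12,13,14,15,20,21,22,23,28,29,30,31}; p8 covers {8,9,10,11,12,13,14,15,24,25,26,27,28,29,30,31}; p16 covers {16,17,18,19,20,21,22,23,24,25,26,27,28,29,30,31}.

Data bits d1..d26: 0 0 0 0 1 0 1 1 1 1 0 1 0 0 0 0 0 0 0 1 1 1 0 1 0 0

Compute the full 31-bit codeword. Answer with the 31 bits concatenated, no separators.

Place data at non-parity positions: p1 p2 0 p4 0 0 0 p8 1 0 1 1 1 1 0 p16 1 0 0 0 0 0 0 0 1 1 1 0 1 0 0
p1 (pos 1,3,5,7,9,11,13,15,17,19,21,23,25,27,29,31): XOR of data positions = 0⊕0⊕0⊕1⊕1⊕1⊕0⊕1⊕0⊕0⊕0⊕1⊕1⊕1⊕0 = 1
p2 (pos 2,3,6,7,10,11,14,15,18,19,22,23,26,27,30,31): XOR of data positions = 0⊕0⊕0⊕0⊕1⊕1⊕0⊕0⊕0⊕0⊕0⊕1⊕1⊕0⊕0 = 0
p4 (pos 4,5,6,7,12,13,14,15,20,21,22,23,28,29,30,31): XOR of data positions = 0⊕0⊕0⊕1⊕1⊕1⊕0⊕0⊕0⊕0⊕0⊕0⊕1⊕0⊕0 = 0
p8 (pos 8,9,10,11,12,13,14,15,24,25,26,27,28,29,30,31): XOR of data positions = 1⊕0⊕1⊕1⊕1⊕1⊕0⊕0⊕1⊕1⊕1⊕0⊕1⊕0⊕0 = 1
p16 (pos 16,17,18,19,20,21,22,23,24,25,26,27,28,29,30,31): XOR of data positions = 1⊕0⊕0⊕0⊕0⊕0⊕0⊕0⊕1⊕1⊕1⊕0⊕1⊕0⊕0 = 1
Codeword: 1000000110111101100000001110100

1000000110111101100000001110100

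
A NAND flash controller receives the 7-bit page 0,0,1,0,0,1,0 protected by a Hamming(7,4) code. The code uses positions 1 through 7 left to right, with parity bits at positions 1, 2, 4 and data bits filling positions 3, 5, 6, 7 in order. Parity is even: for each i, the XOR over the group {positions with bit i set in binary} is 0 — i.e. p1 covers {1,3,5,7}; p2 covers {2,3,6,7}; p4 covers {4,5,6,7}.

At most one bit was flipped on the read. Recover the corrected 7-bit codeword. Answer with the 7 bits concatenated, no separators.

s1 (pos 1,3,5,7): 0⊕1⊕0⊕0 = 1
s2 (pos 2,3,6,7): 0⊕1⊕1⊕0 = 0
s4 (pos 4,5,6,7): 0⊕0⊕1⊕0 = 1
Syndrome s4…s1 = 101 → error at position 5.
Flip position 5: 0010010 → 0010110

0010110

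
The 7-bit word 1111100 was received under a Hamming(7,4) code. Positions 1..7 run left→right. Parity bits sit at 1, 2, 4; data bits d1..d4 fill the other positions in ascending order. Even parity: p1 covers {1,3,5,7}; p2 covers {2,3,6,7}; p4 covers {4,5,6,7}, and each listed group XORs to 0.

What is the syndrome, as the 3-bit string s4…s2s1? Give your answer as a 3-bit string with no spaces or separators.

001

s1 (pos 1,3,5,7): 1⊕1⊕1⊕0 = 1
s2 (pos 2,3,6,7): 1⊕1⊕0⊕0 = 0
s4 (pos 4,5,6,7): 1⊕1⊕0⊕0 = 0
Syndrome s4…s1 = 001 → error at position 1.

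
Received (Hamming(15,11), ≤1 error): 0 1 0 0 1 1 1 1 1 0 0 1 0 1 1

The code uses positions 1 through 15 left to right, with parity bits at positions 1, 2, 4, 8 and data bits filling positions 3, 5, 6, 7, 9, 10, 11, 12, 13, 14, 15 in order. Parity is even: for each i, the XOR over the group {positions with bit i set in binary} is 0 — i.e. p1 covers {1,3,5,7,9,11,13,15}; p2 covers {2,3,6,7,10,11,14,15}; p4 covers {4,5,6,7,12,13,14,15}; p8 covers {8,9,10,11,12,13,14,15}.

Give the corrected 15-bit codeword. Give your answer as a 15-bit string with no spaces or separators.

010011111101011

s1 (pos 1,3,5,7,9,11,13,15): 0⊕0⊕1⊕1⊕1⊕0⊕0⊕1 = 0
s2 (pos 2,3,6,7,10,11,14,15): 1⊕0⊕1⊕1⊕0⊕0⊕1⊕1 = 1
s4 (pos 4,5,6,7,12,13,14,15): 0⊕1⊕1⊕1⊕1⊕0⊕1⊕1 = 0
s8 (pos 8,9,10,11,12,13,14,15): 1⊕1⊕0⊕0⊕1⊕0⊕1⊕1 = 1
Syndrome s8…s1 = 1010 → error at position 10.
Flip position 10: 010011111001011 → 010011111101011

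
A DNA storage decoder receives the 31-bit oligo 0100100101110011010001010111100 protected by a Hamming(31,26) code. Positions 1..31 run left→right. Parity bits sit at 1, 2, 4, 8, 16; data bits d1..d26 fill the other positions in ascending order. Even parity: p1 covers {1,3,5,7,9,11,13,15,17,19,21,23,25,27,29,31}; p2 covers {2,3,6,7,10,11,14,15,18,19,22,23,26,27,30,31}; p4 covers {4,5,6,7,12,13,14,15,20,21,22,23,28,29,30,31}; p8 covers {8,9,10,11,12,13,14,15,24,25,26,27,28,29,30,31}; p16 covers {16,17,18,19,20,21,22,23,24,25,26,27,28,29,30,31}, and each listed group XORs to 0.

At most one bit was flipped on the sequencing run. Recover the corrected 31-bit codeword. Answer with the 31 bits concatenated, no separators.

1100100101110011010001010111100

s1 (pos 1,3,5,7,9,11,13,15,17,19,21,23,25,27,29,31): 0⊕0⊕1⊕0⊕0⊕1⊕0⊕1⊕0⊕0⊕0⊕0⊕0⊕1⊕1⊕0 = 1
s2 (pos 2,3,6,7,10,11,14,15,18,19,22,23,26,27,30,31): 1⊕0⊕0⊕0⊕1⊕1⊕0⊕1⊕1⊕0⊕1⊕0⊕1⊕1⊕0⊕0 = 0
s4 (pos 4,5,6,7,12,13,14,15,20,21,22,23,28,29,30,31): 0⊕1⊕0⊕0⊕1⊕0⊕0⊕1⊕0⊕0⊕1⊕0⊕1⊕1⊕0⊕0 = 0
s8 (pos 8,9,10,11,12,13,14,15,24,25,26,27,28,29,30,31): 1⊕0⊕1⊕1⊕1⊕0⊕0⊕1⊕1⊕0⊕1⊕1⊕1⊕1⊕0⊕0 = 0
s16 (pos 16,17,18,19,20,21,22,23,24,25,26,27,28,29,30,31): 1⊕0⊕1⊕0⊕0⊕0⊕1⊕0⊕1⊕0⊕1⊕1⊕1⊕1⊕0⊕0 = 0
Syndrome s16…s1 = 00001 → error at position 1.
Flip position 1: 0100100101110011010001010111100 → 1100100101110011010001010111100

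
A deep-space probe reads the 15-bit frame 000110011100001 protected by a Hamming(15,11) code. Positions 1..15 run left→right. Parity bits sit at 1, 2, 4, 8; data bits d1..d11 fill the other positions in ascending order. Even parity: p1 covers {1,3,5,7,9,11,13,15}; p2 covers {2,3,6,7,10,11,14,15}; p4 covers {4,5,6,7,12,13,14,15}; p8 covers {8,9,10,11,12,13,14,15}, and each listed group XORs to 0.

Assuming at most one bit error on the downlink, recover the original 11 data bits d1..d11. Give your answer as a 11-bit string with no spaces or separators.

s1 (pos 1,3,5,7,9,11,13,15): 0⊕0⊕1⊕0⊕1⊕0⊕0⊕1 = 1
s2 (pos 2,3,6,7,10,11,14,15): 0⊕0⊕0⊕0⊕1⊕0⊕0⊕1 = 0
s4 (pos 4,5,6,7,12,13,14,15): 1⊕1⊕0⊕0⊕0⊕0⊕0⊕1 = 1
s8 (pos 8,9,10,11,12,13,14,15): 1⊕1⊕1⊕0⊕0⊕0⊕0⊕1 = 0
Syndrome s8…s1 = 0101 → error at position 5.
Flip position 5: 000110011100001 → 000100011100001
Read data bits from positions 3,5,6,7,9,10,11,12,13,14,15: 00001100001

00001100001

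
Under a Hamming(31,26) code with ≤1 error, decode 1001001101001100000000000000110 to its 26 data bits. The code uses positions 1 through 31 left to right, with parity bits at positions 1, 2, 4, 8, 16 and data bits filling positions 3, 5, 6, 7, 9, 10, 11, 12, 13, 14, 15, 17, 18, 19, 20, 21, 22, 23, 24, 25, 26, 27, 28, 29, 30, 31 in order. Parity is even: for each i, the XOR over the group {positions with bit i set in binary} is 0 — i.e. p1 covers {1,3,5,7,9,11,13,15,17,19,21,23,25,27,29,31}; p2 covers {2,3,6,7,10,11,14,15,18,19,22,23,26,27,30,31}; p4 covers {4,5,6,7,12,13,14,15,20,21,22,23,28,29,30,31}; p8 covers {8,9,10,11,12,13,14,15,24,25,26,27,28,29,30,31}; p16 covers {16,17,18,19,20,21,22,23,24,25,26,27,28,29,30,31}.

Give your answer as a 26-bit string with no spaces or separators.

00010100110000000000000110

s1 (pos 1,3,5,7,9,11,13,15,17,19,21,23,25,27,29,31): 1⊕0⊕0⊕1⊕0⊕0⊕1⊕0⊕0⊕0⊕0⊕0⊕0⊕0⊕1⊕0 = 0
s2 (pos 2,3,6,7,10,11,14,15,18,19,22,23,26,27,30,31): 0⊕0⊕0⊕1⊕1⊕0⊕1⊕0⊕0⊕0⊕0⊕0⊕0⊕0⊕1⊕0 = 0
s4 (pos 4,5,6,7,12,13,14,15,20,21,22,23,28,29,30,31): 1⊕0⊕0⊕1⊕0⊕1⊕1⊕0⊕0⊕0⊕0⊕0⊕0⊕1⊕1⊕0 = 0
s8 (pos 8,9,10,11,12,13,14,15,24,25,26,27,28,29,30,31): 1⊕0⊕1⊕0⊕0⊕1⊕1⊕0⊕0⊕0⊕0⊕0⊕0⊕1⊕1⊕0 = 0
s16 (pos 16,17,18,19,20,21,22,23,24,25,26,27,28,29,30,31): 0⊕0⊕0⊕0⊕0⊕0⊕0⊕0⊕0⊕0⊕0⊕0⊕0⊕1⊕1⊕0 = 0
Syndrome s16…s1 = 00000 → no error.
Read data bits from positions 3,5,6,7,9,10,11,12,13,14,15,17,18,19,20,21,22,23,24,25,26,27,28,29,30,31: 00010100110000000000000110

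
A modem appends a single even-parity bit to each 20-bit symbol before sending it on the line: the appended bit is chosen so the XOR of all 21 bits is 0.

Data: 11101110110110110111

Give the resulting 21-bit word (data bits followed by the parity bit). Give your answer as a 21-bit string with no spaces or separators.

XOR of the 20 data bits: 1⊕1⊕1⊕0⊕1⊕1⊕1⊕0⊕1⊕1⊕0⊕1⊕1⊕0⊕1⊕1⊕0⊕1⊕1⊕1 = 1
Parity bit = 1 (so all 21 bits XOR to 0).

111011101101101101111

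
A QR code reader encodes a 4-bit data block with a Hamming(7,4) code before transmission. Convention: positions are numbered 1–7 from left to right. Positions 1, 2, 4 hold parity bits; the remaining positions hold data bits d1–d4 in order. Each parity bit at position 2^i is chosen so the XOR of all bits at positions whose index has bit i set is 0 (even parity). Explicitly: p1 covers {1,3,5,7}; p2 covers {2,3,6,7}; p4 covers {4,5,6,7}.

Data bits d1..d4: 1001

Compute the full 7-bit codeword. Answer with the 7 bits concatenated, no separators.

Place data at non-parity positions: p1 p2 1 p4 0 0 1
p1 (pos 1,3,5,7): XOR of data positions = 1⊕0⊕1 = 0
p2 (pos 2,3,6,7): XOR of data positions = 1⊕0⊕1 = 0
p4 (pos 4,5,6,7): XOR of data positions = 0⊕0⊕1 = 1
Codeword: 0011001

0011001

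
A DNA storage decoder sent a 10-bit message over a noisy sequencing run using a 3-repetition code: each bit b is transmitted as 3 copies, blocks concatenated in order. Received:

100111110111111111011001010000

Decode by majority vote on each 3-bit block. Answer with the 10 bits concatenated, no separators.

0111111000

Block 1 (100): 1 one → 0
Block 2 (111): 3 ones → 1
Block 3 (110): 2 ones → 1
Block 4 (111): 3 ones → 1
Block 5 (111): 3 ones → 1
Block 6 (111): 3 ones → 1
Block 7 (011): 2 ones → 1
Block 8 (001): 1 one → 0
Block 9 (010): 1 one → 0
Block 10 (000): 0 ones → 0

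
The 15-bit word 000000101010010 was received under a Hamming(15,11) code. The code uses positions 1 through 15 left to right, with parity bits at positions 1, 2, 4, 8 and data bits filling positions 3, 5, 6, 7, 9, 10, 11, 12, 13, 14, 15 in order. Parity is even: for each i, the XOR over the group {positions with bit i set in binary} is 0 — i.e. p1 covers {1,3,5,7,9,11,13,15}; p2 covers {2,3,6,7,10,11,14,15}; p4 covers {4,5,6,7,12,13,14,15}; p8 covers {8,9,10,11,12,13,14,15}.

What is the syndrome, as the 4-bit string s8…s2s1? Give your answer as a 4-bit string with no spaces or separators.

1011

s1 (pos 1,3,5,7,9,11,13,15): 0⊕0⊕0⊕1⊕1⊕1⊕0⊕0 = 1
s2 (pos 2,3,6,7,10,11,14,15): 0⊕0⊕0⊕1⊕0⊕1⊕1⊕0 = 1
s4 (pos 4,5,6,7,12,13,14,15): 0⊕0⊕0⊕1⊕0⊕0⊕1⊕0 = 0
s8 (pos 8,9,10,11,12,13,14,15): 0⊕1⊕0⊕1⊕0⊕0⊕1⊕0 = 1
Syndrome s8…s1 = 1011 → error at position 11.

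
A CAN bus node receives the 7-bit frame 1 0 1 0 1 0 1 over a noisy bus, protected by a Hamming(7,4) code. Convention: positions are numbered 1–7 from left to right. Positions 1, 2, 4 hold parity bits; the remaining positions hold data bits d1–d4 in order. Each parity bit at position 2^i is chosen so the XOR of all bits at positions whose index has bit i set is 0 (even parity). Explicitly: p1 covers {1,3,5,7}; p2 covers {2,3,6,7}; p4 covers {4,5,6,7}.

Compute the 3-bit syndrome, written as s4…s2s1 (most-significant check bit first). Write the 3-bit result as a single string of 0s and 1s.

s1 (pos 1,3,5,7): 1⊕1⊕1⊕1 = 0
s2 (pos 2,3,6,7): 0⊕1⊕0⊕1 = 0
s4 (pos 4,5,6,7): 0⊕1⊕0⊕1 = 0
Syndrome s4…s1 = 000 → no error.

000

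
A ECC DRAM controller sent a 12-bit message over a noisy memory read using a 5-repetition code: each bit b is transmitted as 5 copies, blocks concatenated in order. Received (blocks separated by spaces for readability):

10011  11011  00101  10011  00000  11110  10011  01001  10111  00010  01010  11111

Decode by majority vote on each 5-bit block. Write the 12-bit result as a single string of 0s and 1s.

110101101001

Block 1 (10011): 3 ones → 1
Block 2 (11011): 4 ones → 1
Block 3 (00101): 2 ones → 0
Block 4 (10011): 3 ones → 1
Block 5 (00000): 0 ones → 0
Block 6 (11110): 4 ones → 1
Block 7 (10011): 3 ones → 1
Block 8 (01001): 2 ones → 0
Block 9 (10111): 4 ones → 1
Block 10 (00010): 1 one → 0
Block 11 (01010): 2 ones → 0
Block 12 (11111): 5 ones → 1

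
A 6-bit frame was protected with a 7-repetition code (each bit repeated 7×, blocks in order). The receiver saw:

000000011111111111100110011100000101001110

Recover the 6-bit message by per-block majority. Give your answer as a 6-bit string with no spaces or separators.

Block 1 (0000000): 0 ones → 0
Block 2 (1111111): 7 ones → 1
Block 3 (1111100): 5 ones → 1
Block 4 (1100111): 5 ones → 1
Block 5 (0000010): 1 one → 0
Block 6 (1001110): 4 ones → 1

011101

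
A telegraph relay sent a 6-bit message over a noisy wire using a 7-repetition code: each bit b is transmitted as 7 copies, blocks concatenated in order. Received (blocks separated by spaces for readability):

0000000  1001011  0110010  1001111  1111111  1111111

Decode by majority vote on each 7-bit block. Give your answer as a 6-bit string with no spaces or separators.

010111

Block 1 (0000000): 0 ones → 0
Block 2 (1001011): 4 ones → 1
Block 3 (0110010): 3 ones → 0
Block 4 (1001111): 5 ones → 1
Block 5 (1111111): 7 ones → 1
Block 6 (1111111): 7 ones → 1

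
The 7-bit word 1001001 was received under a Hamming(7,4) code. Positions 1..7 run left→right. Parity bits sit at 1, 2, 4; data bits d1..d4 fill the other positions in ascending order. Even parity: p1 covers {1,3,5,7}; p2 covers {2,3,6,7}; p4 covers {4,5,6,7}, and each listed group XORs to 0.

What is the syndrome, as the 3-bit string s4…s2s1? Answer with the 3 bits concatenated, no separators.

010

s1 (pos 1,3,5,7): 1⊕0⊕0⊕1 = 0
s2 (pos 2,3,6,7): 0⊕0⊕0⊕1 = 1
s4 (pos 4,5,6,7): 1⊕0⊕0⊕1 = 0
Syndrome s4…s1 = 010 → error at position 2.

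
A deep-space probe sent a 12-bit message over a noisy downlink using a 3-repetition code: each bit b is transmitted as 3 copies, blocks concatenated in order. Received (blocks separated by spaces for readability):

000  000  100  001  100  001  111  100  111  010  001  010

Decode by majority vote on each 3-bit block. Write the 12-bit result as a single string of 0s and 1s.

Block 1 (000): 0 ones → 0
Block 2 (000): 0 ones → 0
Block 3 (100): 1 one → 0
Block 4 (001): 1 one → 0
Block 5 (100): 1 one → 0
Block 6 (001): 1 one → 0
Block 7 (111): 3 ones → 1
Block 8 (100): 1 one → 0
Block 9 (111): 3 ones → 1
Block 10 (010): 1 one → 0
Block 11 (001): 1 one → 0
Block 12 (010): 1 one → 0

000000101000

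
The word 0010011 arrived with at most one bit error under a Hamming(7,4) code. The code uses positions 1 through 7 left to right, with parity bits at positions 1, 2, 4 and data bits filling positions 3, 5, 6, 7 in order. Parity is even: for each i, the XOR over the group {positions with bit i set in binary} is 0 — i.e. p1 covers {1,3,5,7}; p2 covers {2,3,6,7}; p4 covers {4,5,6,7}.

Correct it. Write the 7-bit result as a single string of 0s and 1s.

0110011

s1 (pos 1,3,5,7): 0⊕1⊕0⊕1 = 0
s2 (pos 2,3,6,7): 0⊕1⊕1⊕1 = 1
s4 (pos 4,5,6,7): 0⊕0⊕1⊕1 = 0
Syndrome s4…s1 = 010 → error at position 2.
Flip position 2: 0010011 → 0110011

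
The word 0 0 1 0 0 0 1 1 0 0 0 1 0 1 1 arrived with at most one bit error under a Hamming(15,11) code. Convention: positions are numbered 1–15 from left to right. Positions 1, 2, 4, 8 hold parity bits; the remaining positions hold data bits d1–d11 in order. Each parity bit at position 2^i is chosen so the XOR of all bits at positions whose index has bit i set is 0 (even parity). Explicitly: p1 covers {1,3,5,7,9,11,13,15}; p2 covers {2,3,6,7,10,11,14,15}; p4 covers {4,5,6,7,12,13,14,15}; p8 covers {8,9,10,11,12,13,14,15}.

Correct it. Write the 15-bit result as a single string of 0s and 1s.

s1 (pos 1,3,5,7,9,11,13,15): 0⊕1⊕0⊕1⊕0⊕0⊕0⊕1 = 1
s2 (pos 2,3,6,7,10,11,14,15): 0⊕1⊕0⊕1⊕0⊕0⊕1⊕1 = 0
s4 (pos 4,5,6,7,12,13,14,15): 0⊕0⊕0⊕1⊕1⊕0⊕1⊕1 = 0
s8 (pos 8,9,10,11,12,13,14,15): 1⊕0⊕0⊕0⊕1⊕0⊕1⊕1 = 0
Syndrome s8…s1 = 0001 → error at position 1.
Flip position 1: 001000110001011 → 101000110001011

101000110001011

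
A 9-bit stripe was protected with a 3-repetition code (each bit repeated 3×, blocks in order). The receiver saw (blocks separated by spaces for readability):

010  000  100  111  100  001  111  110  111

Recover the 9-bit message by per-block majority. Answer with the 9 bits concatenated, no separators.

000100111

Block 1 (010): 1 one → 0
Block 2 (000): 0 ones → 0
Block 3 (100): 1 one → 0
Block 4 (111): 3 ones → 1
Block 5 (100): 1 one → 0
Block 6 (001): 1 one → 0
Block 7 (111): 3 ones → 1
Block 8 (110): 2 ones → 1
Block 9 (111): 3 ones → 1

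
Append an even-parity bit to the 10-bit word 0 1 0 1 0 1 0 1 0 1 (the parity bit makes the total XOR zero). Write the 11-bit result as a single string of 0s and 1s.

XOR of the 10 data bits: 0⊕1⊕0⊕1⊕0⊕1⊕0⊕1⊕0⊕1 = 1
Parity bit = 1 (so all 11 bits XOR to 0).

01010101011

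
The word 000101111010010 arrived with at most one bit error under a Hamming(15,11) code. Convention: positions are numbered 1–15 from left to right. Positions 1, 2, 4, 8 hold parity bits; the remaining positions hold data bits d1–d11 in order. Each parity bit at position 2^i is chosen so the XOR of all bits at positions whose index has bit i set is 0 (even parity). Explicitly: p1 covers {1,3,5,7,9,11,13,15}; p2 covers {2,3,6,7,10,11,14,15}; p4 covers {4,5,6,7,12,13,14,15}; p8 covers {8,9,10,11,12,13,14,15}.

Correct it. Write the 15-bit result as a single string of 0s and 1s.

100101111010010

s1 (pos 1,3,5,7,9,11,13,15): 0⊕0⊕0⊕1⊕1⊕1⊕0⊕0 = 1
s2 (pos 2,3,6,7,10,11,14,15): 0⊕0⊕1⊕1⊕0⊕1⊕1⊕0 = 0
s4 (pos 4,5,6,7,12,13,14,15): 1⊕0⊕1⊕1⊕0⊕0⊕1⊕0 = 0
s8 (pos 8,9,10,11,12,13,14,15): 1⊕1⊕0⊕1⊕0⊕0⊕1⊕0 = 0
Syndrome s8…s1 = 0001 → error at position 1.
Flip position 1: 000101111010010 → 100101111010010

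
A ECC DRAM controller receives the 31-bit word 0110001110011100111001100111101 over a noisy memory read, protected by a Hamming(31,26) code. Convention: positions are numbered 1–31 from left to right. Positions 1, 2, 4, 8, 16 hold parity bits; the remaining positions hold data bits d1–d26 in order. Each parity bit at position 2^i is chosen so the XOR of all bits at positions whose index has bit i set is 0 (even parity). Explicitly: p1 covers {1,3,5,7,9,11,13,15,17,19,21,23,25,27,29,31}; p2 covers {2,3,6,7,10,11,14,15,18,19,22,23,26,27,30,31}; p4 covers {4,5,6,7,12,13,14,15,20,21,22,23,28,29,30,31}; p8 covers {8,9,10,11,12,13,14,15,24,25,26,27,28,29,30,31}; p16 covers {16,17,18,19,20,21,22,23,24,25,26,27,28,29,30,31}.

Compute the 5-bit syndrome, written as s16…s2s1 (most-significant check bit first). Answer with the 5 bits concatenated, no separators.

s1 (pos 1,3,5,7,9,11,13,15,17,19,21,23,25,27,29,31): 0⊕1⊕0⊕1⊕1⊕0⊕1⊕0⊕1⊕1⊕0⊕1⊕0⊕1⊕1⊕1 = 0
s2 (pos 2,3,6,7,10,11,14,15,18,19,22,23,26,27,30,31): 1⊕1⊕0⊕1⊕0⊕0⊕1⊕0⊕1⊕1⊕1⊕1⊕1⊕1⊕0⊕1 = 1
s4 (pos 4,5,6,7,12,13,14,15,20,21,22,23,28,29,30,31): 0⊕0⊕0⊕1⊕1⊕1⊕1⊕0⊕0⊕0⊕1⊕1⊕1⊕1⊕0⊕1 = 1
s8 (pos 8,9,10,11,12,13,14,15,24,25,26,27,28,29,30,31): 1⊕1⊕0⊕0⊕1⊕1⊕1⊕0⊕0⊕0⊕1⊕1⊕1⊕1⊕0⊕1 = 0
s16 (pos 16,17,18,19,20,21,22,23,24,25,26,27,28,29,30,31): 0⊕1⊕1⊕1⊕0⊕0⊕1⊕1⊕0⊕0⊕1⊕1⊕1⊕1⊕0⊕1 = 0
Syndrome s16…s1 = 00110 → error at position 6.

00110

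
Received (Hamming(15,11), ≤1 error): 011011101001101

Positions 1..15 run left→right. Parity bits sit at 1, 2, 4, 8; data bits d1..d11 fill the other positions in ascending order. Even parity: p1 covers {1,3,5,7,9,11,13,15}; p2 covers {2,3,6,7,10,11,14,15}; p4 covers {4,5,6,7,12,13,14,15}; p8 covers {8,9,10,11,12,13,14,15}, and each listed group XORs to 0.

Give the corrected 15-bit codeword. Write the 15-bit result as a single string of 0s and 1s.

001011101001101

s1 (pos 1,3,5,7,9,11,13,15): 0⊕1⊕1⊕1⊕1⊕0⊕1⊕1 = 0
s2 (pos 2,3,6,7,10,11,14,15): 1⊕1⊕1⊕1⊕0⊕0⊕0⊕1 = 1
s4 (pos 4,5,6,7,12,13,14,15): 0⊕1⊕1⊕1⊕1⊕1⊕0⊕1 = 0
s8 (pos 8,9,10,11,12,13,14,15): 0⊕1⊕0⊕0⊕1⊕1⊕0⊕1 = 0
Syndrome s8…s1 = 0010 → error at position 2.
Flip position 2: 011011101001101 → 001011101001101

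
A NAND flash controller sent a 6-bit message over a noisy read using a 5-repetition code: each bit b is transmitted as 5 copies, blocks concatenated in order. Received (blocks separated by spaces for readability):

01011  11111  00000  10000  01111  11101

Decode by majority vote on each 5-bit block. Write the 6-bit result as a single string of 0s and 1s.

110011

Block 1 (01011): 3 ones → 1
Block 2 (11111): 5 ones → 1
Block 3 (00000): 0 ones → 0
Block 4 (10000): 1 one → 0
Block 5 (01111): 4 ones → 1
Block 6 (11101): 4 ones → 1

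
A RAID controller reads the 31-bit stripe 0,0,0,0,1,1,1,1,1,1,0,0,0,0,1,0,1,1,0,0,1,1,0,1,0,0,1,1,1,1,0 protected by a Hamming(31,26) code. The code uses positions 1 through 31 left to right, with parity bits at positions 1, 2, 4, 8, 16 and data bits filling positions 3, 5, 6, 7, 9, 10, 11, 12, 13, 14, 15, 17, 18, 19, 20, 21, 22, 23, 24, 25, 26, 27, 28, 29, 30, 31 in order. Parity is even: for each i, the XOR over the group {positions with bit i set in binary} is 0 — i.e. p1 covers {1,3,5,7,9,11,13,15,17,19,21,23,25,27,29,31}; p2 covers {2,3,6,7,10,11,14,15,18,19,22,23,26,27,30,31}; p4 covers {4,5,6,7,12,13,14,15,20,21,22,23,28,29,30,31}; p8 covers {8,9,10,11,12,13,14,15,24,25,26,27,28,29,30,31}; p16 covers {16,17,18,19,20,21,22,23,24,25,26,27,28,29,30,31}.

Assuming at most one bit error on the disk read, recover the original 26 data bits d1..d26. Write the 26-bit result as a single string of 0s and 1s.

s1 (pos 1,3,5,7,9,11,13,15,17,19,21,23,25,27,29,31): 0⊕0⊕1⊕1⊕1⊕0⊕0⊕1⊕1⊕0⊕1⊕0⊕0⊕1⊕1⊕0 = 0
s2 (pos 2,3,6,7,10,11,14,15,18,19,22,23,26,27,30,31): 0⊕0⊕1⊕1⊕1⊕0⊕0⊕1⊕1⊕0⊕1⊕0⊕0⊕1⊕1⊕0 = 0
s4 (pos 4,5,6,7,12,13,14,15,20,21,22,23,28,29,30,31): 0⊕1⊕1⊕1⊕0⊕0⊕0⊕1⊕0⊕1⊕1⊕0⊕1⊕1⊕1⊕0 = 1
s8 (pos 8,9,10,11,12,13,14,15,24,25,26,27,28,29,30,31): 1⊕1⊕1⊕0⊕0⊕0⊕0⊕1⊕1⊕0⊕0⊕1⊕1⊕1⊕1⊕0 = 1
s16 (pos 16,17,18,19,20,21,22,23,24,25,26,27,28,29,30,31): 0⊕1⊕1⊕0⊕0⊕1⊕1⊕0⊕1⊕0⊕0⊕1⊕1⊕1⊕1⊕0 = 1
Syndrome s16…s1 = 11100 → error at position 28.
Flip position 28: 0000111111000010110011010011110 → 0000111111000010110011010010110
Read data bits from positions 3,5,6,7,9,10,11,12,13,14,15,17,18,19,20,21,22,23,24,25,26,27,28,29,30,31: 01111100001110011010010110

01111100001110011010010110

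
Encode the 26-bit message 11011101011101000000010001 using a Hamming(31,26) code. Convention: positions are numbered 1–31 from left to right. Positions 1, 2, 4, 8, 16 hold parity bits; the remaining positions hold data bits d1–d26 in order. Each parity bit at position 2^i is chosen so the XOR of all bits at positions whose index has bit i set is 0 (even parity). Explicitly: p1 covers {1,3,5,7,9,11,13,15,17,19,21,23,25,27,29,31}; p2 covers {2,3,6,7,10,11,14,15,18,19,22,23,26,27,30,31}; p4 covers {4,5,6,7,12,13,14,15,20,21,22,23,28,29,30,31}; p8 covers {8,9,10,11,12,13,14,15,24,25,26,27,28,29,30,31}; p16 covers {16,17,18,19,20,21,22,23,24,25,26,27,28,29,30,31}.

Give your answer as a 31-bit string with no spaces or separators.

1010101111010110101000000010001

Place data at non-parity positions: p1 p2 1 p4 1 0 1 p8 1 1 0 1 0 1 1 p16 1 0 1 0 0 0 0 0 0 0 1 0 0 0 1
p1 (pos 1,3,5,7,9,11,13,15,17,19,21,23,25,27,29,31): XOR of data positions = 1⊕1⊕1⊕1⊕0⊕0⊕1⊕1⊕1⊕0⊕0⊕0⊕1⊕0⊕1 = 1
p2 (pos 2,3,6,7,10,11,14,15,18,19,22,23,26,27,30,31): XOR of data positions = 1⊕0⊕1⊕1⊕0⊕1⊕1⊕0⊕1⊕0⊕0⊕0⊕1⊕0⊕1 = 0
p4 (pos 4,5,6,7,12,13,14,15,20,21,22,23,28,29,30,31): XOR of data positions = 1⊕0⊕1⊕1⊕0⊕1⊕1⊕0⊕0⊕0⊕0⊕0⊕0⊕0⊕1 = 0
p8 (pos 8,9,10,11,12,13,14,15,24,25,26,27,28,29,30,31): XOR of data positions = 1⊕1⊕0⊕1⊕0⊕1⊕1⊕0⊕0⊕0⊕1⊕0⊕0⊕0⊕1 = 1
p16 (pos 16,17,18,19,20,21,22,23,24,25,26,27,28,29,30,31): XOR of data positions = 1⊕0⊕1⊕0⊕0⊕0⊕0⊕0⊕0⊕0⊕1⊕0⊕0⊕0⊕1 = 0
Codeword: 1010101111010110101000000010001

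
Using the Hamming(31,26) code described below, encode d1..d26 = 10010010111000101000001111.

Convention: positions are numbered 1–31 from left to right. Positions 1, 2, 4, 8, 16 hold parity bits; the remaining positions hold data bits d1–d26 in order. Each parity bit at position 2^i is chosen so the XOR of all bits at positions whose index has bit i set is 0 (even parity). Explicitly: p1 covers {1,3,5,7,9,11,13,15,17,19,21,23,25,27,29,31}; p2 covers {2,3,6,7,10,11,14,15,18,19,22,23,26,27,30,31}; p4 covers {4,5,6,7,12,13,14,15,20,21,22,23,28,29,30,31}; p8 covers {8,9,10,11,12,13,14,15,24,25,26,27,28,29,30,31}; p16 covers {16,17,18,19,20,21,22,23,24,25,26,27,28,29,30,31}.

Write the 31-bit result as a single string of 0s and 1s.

1010001000101110000101000001111

Place data at non-parity positions: p1 p2 1 p4 0 0 1 p8 0 0 1 0 1 1 1 p16 0 0 0 1 0 1 0 0 0 0 0 1 1 1 1
p1 (pos 1,3,5,7,9,11,13,15,17,19,21,23,25,27,29,31): XOR of data positions = 1⊕0⊕1⊕0⊕1⊕1⊕1⊕0⊕0⊕0⊕0⊕0⊕0⊕1⊕1 = 1
p2 (pos 2,3,6,7,10,11,14,15,18,19,22,23,26,27,30,31): XOR of data positions = 1⊕0⊕1⊕0⊕1⊕1⊕1⊕0⊕0⊕1⊕0⊕0⊕0⊕1⊕1 = 0
p4 (pos 4,5,6,7,12,13,14,15,20,21,22,23,28,29,30,31): XOR of data positions = 0⊕0⊕1⊕0⊕1⊕1⊕1⊕1⊕0⊕1⊕0⊕1⊕1⊕1⊕1 = 0
p8 (pos 8,9,10,11,12,13,14,15,24,25,26,27,28,29,30,31): XOR of data positions = 0⊕0⊕1⊕0⊕1⊕1⊕1⊕0⊕0⊕0⊕0⊕1⊕1⊕1⊕1 = 0
p16 (pos 16,17,18,19,20,21,22,23,24,25,26,27,28,29,30,31): XOR of data positions = 0⊕0⊕0⊕1⊕0⊕1⊕0⊕0⊕0⊕0⊕0⊕1⊕1⊕1⊕1 = 0
Codeword: 1010001000101110000101000001111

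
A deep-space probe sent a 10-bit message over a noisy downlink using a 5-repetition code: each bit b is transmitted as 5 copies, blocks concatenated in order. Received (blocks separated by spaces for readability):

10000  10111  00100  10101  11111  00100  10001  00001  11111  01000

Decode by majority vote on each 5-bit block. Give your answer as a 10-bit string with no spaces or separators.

Block 1 (10000): 1 one → 0
Block 2 (10111): 4 ones → 1
Block 3 (00100): 1 one → 0
Block 4 (10101): 3 ones → 1
Block 5 (11111): 5 ones → 1
Block 6 (00100): 1 one → 0
Block 7 (10001): 2 ones → 0
Block 8 (00001): 1 one → 0
Block 9 (11111): 5 ones → 1
Block 10 (01000): 1 one → 0

0101100010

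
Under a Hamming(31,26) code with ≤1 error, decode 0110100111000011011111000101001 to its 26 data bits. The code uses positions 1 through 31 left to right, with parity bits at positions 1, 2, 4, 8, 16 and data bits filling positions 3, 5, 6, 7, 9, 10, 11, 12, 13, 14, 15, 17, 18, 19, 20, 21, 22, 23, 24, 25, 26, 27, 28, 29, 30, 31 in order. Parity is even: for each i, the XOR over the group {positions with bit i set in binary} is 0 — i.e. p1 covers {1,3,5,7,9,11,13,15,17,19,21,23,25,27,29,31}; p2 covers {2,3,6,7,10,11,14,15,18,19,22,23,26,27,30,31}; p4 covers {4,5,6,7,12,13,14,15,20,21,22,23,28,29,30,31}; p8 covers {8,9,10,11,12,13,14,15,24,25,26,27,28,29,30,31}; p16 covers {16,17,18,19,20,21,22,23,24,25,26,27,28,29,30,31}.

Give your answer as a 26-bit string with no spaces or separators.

11001100001011111000101000

s1 (pos 1,3,5,7,9,11,13,15,17,19,21,23,25,27,29,31): 0⊕1⊕1⊕0⊕1⊕0⊕0⊕1⊕0⊕1⊕1⊕0⊕0⊕0⊕0⊕1 = 1
s2 (pos 2,3,6,7,10,11,14,15,18,19,22,23,26,27,30,31): 1⊕1⊕0⊕0⊕1⊕0⊕0⊕1⊕1⊕1⊕1⊕0⊕1⊕0⊕0⊕1 = 1
s4 (pos 4,5,6,7,12,13,14,15,20,21,22,23,28,29,30,31): 0⊕1⊕0⊕0⊕0⊕0⊕0⊕1⊕1⊕1⊕1⊕0⊕1⊕0⊕0⊕1 = 1
s8 (pos 8,9,10,11,12,13,14,15,24,25,26,27,28,29,30,31): 1⊕1⊕1⊕0⊕0⊕0⊕0⊕1⊕0⊕0⊕1⊕0⊕1⊕0⊕0⊕1 = 1
s16 (pos 16,17,18,19,20,21,22,23,24,25,26,27,28,29,30,31): 1⊕0⊕1⊕1⊕1⊕1⊕1⊕0⊕0⊕0⊕1⊕0⊕1⊕0⊕0⊕1 = 1
Syndrome s16…s1 = 11111 → error at position 31.
Flip position 31: 0110100111000011011111000101001 → 0110100111000011011111000101000
Read data bits from positions 3,5,6,7,9,10,11,12,13,14,15,17,18,19,20,21,22,23,24,25,26,27,28,29,30,31: 11001100001011111000101000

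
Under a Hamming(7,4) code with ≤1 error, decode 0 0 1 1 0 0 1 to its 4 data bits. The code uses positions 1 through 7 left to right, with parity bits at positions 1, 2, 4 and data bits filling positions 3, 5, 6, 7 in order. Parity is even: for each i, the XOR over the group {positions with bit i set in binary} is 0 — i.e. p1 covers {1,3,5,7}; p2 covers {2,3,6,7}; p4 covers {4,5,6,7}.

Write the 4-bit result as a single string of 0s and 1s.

1001

s1 (pos 1,3,5,7): 0⊕1⊕0⊕1 = 0
s2 (pos 2,3,6,7): 0⊕1⊕0⊕1 = 0
s4 (pos 4,5,6,7): 1⊕0⊕0⊕1 = 0
Syndrome s4…s1 = 000 → no error.
Read data bits from positions 3,5,6,7: 1001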